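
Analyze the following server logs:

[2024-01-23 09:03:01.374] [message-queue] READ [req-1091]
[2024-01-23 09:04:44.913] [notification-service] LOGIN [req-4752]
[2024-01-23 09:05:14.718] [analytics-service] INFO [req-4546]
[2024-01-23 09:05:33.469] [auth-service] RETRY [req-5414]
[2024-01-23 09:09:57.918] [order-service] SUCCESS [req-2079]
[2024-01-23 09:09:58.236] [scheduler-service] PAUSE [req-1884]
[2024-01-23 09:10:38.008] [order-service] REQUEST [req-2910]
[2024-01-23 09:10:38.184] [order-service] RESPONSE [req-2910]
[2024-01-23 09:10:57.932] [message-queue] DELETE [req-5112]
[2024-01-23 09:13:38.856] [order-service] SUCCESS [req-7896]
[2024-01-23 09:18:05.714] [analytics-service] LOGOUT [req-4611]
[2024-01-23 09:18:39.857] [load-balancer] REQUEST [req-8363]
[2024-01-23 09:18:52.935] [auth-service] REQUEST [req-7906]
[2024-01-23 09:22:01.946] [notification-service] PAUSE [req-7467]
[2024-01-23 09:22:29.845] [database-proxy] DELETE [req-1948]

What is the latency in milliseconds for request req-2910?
176

To calculate latency:

1. Find REQUEST with id req-2910: 2024-01-23 09:10:38.008
2. Find RESPONSE with id req-2910: 2024-01-23 09:10:38.184
3. Latency: 2024-01-23 09:10:38.184 - 2024-01-23 09:10:38.008 = 176ms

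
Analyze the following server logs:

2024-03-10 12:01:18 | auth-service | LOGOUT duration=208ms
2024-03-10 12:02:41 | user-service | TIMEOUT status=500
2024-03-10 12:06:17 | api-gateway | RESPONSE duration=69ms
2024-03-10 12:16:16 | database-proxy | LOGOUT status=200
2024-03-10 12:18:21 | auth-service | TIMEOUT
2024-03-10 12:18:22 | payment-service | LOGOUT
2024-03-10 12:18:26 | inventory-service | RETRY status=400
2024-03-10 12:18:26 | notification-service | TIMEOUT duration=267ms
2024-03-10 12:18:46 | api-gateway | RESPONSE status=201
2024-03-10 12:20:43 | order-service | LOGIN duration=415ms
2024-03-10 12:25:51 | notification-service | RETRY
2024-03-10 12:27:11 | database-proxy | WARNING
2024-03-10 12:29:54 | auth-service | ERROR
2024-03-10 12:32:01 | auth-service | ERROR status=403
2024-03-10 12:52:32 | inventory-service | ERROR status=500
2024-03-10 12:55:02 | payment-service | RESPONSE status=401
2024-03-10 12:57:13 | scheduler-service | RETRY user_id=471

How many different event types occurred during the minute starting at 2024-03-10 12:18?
4

To count unique event types:

1. Filter events in the minute starting at 2024-03-10 12:18
2. Extract event types from matching entries
3. Count unique types: 4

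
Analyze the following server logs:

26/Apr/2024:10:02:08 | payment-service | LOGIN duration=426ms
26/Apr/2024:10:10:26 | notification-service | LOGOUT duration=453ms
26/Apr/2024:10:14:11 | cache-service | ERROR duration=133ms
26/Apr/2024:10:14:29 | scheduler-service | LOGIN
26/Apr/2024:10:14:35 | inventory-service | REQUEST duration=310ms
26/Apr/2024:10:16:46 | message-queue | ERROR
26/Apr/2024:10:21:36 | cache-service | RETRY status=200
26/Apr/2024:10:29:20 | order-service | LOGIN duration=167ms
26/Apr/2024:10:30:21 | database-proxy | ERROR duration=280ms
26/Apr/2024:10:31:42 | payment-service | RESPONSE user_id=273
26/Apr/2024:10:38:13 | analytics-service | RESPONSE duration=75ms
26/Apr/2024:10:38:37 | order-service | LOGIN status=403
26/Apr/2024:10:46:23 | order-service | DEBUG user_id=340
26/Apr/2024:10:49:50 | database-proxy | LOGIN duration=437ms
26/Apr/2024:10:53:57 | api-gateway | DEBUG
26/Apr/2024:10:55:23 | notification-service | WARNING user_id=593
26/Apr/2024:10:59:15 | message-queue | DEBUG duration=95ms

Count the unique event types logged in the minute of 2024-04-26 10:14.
3

To count unique event types:

1. Filter events in the minute starting at 2024-04-26 10:14
2. Extract event types from matching entries
3. Count unique types: 3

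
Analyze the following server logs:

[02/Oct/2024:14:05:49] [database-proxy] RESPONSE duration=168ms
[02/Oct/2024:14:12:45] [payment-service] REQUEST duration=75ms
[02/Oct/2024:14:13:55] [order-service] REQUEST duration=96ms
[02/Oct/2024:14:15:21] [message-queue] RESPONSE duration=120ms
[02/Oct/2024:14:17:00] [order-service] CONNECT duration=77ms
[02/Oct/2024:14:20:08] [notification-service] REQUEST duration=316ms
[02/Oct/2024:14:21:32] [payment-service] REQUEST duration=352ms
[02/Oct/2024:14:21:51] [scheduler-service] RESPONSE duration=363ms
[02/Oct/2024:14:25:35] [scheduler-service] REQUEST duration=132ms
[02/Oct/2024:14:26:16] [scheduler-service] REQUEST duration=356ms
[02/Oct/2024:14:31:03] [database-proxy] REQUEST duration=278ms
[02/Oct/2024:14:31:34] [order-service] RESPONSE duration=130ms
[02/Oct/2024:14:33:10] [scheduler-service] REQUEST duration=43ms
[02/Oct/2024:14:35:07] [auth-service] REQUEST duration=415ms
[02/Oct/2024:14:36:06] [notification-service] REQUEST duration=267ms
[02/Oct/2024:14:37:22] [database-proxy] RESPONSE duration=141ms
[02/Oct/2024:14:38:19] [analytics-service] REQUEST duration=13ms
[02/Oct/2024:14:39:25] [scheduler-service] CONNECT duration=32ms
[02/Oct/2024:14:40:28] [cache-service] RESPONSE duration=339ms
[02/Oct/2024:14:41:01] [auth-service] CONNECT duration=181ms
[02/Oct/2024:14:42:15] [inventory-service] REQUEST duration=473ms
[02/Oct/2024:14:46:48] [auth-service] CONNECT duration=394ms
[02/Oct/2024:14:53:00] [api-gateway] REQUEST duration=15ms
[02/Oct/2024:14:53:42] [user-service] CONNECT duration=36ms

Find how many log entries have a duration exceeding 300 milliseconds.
8

To count timeouts:

1. Threshold: 300ms
2. Extract duration from each log entry
3. Count entries where duration > 300
4. Timeout count: 8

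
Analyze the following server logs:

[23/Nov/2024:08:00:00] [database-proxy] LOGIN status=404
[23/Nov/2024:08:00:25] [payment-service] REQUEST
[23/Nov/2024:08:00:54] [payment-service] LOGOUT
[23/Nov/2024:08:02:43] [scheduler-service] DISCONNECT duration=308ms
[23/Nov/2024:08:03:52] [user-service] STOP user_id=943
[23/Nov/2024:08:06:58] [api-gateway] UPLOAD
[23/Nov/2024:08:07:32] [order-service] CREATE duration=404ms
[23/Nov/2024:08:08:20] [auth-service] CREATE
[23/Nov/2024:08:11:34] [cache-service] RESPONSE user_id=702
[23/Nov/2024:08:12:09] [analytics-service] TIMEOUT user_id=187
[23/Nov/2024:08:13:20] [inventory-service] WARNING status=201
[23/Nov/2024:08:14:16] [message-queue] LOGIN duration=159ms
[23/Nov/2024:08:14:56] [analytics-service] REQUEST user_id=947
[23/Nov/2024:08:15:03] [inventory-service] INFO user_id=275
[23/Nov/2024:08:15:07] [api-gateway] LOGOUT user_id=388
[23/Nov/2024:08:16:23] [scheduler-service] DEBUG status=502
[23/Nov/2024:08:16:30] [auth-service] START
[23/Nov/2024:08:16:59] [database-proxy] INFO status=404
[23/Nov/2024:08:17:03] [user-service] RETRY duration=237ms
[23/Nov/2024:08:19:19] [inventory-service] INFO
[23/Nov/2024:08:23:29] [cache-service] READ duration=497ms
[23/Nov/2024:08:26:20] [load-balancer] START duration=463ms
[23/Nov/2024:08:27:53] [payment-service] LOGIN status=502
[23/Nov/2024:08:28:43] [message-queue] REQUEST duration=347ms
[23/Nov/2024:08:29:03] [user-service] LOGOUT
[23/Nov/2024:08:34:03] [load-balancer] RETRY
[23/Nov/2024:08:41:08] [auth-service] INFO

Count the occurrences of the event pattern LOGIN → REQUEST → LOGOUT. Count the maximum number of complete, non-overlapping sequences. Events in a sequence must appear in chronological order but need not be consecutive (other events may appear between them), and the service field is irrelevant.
3

To count sequences:

1. Look for pattern: LOGIN → REQUEST → LOGOUT
2. Greedily scan the log in chronological order, matching each sequence element in turn (ignoring service)
3. Each time the full pattern completes, increment the count and restart matching from the next event
4. Complete non-overlapping sequences found: 3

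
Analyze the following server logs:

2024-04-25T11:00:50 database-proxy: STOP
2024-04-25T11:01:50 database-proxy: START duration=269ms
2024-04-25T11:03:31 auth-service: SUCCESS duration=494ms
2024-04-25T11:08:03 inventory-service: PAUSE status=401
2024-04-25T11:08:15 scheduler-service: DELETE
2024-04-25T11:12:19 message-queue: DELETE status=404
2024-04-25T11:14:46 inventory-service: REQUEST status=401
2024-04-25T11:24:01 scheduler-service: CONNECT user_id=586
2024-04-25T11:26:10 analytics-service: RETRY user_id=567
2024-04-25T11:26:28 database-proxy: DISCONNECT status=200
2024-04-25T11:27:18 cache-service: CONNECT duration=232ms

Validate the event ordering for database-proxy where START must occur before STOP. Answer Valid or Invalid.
Invalid

To validate ordering:

1. Required order: START → STOP
2. Rule: START must occur before STOP
3. Check actual order of events for database-proxy
4. Result: Invalid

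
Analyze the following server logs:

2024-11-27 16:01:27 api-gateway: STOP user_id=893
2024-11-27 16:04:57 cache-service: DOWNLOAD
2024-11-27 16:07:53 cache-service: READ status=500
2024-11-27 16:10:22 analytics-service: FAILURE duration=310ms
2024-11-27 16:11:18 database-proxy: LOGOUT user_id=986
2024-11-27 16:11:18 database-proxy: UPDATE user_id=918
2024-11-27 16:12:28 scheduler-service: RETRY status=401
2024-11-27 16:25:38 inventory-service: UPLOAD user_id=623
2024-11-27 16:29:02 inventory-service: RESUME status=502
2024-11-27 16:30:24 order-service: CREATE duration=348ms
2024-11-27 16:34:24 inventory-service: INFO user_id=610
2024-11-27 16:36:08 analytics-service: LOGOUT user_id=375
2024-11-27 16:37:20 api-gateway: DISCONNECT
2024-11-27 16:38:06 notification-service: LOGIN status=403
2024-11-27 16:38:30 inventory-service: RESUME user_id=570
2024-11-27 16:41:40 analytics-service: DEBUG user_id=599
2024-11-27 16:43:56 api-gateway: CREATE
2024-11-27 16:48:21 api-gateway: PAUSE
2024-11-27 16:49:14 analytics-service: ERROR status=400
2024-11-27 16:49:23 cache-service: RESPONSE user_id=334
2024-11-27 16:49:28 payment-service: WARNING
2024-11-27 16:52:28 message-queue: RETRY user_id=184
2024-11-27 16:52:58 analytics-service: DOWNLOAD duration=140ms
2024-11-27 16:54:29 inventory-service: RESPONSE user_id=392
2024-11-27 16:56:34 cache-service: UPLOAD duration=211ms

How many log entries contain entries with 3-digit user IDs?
11

To find matching entries:

1. Pattern to match: entries with 3-digit user IDs
2. Scan each log entry for the pattern
3. Count matches: 11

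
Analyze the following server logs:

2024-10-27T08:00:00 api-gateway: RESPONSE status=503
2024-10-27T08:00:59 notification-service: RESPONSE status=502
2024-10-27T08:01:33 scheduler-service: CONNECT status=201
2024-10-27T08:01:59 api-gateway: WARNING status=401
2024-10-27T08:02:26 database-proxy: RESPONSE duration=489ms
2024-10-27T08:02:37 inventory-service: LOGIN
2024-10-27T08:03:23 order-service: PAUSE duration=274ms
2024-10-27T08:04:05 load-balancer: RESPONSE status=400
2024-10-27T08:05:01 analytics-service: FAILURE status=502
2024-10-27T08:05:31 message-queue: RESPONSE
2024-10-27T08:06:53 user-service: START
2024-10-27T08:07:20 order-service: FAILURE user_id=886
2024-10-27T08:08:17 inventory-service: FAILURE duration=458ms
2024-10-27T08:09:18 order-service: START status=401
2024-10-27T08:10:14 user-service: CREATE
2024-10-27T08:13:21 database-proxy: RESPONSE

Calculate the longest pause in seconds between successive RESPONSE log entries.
470

To find the longest gap:

1. Extract all RESPONSE events in chronological order
2. Calculate time differences between consecutive events
3. Find the maximum difference
4. Longest gap: 470 seconds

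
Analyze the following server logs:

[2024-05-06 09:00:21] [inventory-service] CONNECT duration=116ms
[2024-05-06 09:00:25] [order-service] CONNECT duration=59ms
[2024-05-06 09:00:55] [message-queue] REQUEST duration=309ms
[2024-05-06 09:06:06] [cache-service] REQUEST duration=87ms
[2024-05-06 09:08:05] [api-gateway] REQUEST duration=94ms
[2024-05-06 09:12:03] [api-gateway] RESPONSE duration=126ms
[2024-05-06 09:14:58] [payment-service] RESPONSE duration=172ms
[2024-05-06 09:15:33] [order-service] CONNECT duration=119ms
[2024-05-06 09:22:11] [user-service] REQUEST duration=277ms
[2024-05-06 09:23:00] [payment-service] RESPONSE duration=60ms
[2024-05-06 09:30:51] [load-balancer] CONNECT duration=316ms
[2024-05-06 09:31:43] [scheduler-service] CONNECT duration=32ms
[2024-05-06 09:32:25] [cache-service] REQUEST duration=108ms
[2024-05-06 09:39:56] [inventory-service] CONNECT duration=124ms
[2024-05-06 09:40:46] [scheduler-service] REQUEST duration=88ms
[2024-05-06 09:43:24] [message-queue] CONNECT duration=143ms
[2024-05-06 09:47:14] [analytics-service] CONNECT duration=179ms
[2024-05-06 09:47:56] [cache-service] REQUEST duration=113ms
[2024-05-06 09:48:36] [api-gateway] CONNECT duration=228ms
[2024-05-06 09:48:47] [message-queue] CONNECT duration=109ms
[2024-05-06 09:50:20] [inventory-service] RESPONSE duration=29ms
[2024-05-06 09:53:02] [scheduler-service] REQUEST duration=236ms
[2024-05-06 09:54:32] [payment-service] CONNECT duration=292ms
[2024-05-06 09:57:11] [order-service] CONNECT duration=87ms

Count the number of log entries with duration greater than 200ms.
6

To count timeouts:

1. Threshold: 200ms
2. Extract duration from each log entry
3. Count entries where duration > 200
4. Timeout count: 6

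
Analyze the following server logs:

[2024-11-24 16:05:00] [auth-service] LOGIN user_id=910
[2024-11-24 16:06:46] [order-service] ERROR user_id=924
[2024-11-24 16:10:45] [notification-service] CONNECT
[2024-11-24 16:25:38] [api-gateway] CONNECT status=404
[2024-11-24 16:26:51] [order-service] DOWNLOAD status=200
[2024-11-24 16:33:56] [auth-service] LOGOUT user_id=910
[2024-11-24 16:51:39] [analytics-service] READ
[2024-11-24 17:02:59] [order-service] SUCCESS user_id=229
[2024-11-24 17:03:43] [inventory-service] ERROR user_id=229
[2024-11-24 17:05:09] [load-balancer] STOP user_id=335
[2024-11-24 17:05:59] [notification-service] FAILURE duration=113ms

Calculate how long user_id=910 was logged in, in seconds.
1736

To calculate session duration:

1. Find LOGIN event for user_id=910: 2024-11-24 16:05:00
2. Find LOGOUT event for user_id=910: 2024-11-24 16:33:56
3. Session duration: 2024-11-24 16:33:56 - 2024-11-24 16:05:00 = 1736 seconds (28 minutes)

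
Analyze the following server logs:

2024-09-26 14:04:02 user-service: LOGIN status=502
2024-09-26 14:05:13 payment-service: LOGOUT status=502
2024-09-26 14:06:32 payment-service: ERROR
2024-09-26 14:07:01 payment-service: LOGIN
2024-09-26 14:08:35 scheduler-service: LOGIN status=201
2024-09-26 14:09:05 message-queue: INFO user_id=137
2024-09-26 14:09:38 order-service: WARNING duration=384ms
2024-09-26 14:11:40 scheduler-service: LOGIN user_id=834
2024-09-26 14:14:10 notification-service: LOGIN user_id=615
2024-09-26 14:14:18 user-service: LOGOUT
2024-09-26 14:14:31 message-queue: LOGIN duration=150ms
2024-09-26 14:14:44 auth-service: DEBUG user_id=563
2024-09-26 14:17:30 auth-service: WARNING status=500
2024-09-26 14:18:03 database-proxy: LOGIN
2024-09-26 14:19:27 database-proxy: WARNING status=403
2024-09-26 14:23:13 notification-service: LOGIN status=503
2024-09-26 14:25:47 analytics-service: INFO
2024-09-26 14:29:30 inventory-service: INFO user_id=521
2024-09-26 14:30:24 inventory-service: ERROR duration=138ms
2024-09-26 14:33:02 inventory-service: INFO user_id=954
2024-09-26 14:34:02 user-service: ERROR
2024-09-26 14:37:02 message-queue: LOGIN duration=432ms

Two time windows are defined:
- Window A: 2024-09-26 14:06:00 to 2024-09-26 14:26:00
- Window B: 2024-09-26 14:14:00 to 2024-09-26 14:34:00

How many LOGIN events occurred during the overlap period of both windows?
4

To find overlap events:

1. Window A: 2024-09-26 14:06:00 to 2024-09-26 14:26:00
2. Window B: 2024-09-26 14:14:00 to 2024-09-26 14:34:00
3. Overlap period: 2024-09-26 14:14:00 to 2024-09-26 14:26:00
4. Count LOGIN events in overlap: 4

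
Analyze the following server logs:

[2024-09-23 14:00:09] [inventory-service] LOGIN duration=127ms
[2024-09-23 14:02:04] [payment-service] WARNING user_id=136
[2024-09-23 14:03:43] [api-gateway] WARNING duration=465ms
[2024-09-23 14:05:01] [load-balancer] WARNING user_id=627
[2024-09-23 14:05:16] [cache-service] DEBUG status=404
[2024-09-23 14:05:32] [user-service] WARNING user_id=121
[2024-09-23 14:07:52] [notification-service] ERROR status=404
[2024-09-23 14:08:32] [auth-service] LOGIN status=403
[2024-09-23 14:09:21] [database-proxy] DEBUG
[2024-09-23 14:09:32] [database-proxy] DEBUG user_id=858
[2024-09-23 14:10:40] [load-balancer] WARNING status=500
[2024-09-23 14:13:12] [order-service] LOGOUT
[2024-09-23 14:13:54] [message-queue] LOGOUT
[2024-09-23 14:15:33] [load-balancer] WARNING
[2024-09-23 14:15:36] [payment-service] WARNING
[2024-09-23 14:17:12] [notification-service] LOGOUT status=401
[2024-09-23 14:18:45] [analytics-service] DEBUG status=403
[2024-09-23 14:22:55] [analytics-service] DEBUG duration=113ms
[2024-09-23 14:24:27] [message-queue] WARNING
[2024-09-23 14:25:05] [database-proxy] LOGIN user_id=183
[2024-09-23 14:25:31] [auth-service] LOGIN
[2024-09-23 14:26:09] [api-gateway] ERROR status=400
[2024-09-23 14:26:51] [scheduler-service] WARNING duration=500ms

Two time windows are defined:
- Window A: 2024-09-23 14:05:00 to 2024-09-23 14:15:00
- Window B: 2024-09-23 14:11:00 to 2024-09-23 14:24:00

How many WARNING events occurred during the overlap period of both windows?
0

To find overlap events:

1. Window A: 2024-09-23 14:05:00 to 2024-09-23 14:15:00
2. Window B: 2024-09-23 14:11:00 to 2024-09-23 14:24:00
3. Overlap period: 2024-09-23 14:11:00 to 2024-09-23 14:15:00
4. Count WARNING events in overlap: 0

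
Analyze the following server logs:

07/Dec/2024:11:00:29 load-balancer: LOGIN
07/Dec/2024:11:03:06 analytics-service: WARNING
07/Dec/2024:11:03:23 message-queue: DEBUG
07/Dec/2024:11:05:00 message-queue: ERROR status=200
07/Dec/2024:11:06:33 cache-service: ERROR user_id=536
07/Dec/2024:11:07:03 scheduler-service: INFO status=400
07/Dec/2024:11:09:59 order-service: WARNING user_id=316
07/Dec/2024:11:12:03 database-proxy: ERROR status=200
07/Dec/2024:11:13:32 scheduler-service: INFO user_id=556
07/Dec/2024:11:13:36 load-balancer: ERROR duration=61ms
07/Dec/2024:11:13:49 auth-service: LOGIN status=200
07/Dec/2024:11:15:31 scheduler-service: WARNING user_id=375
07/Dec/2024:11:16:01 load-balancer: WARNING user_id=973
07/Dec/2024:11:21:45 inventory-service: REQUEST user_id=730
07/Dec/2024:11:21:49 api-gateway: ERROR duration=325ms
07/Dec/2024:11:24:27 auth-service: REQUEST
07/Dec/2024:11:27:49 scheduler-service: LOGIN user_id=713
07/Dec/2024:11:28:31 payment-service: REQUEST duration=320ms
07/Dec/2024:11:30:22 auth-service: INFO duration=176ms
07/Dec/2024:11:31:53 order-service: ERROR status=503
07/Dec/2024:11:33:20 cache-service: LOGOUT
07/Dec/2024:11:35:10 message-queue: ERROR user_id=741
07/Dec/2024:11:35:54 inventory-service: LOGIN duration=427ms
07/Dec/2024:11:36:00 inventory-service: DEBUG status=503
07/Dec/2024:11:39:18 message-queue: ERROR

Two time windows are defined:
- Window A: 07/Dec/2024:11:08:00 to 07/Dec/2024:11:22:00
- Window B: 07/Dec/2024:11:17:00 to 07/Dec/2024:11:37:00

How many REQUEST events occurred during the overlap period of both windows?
1

To find overlap events:

1. Window A: 07/Dec/2024:11:08:00 to 07/Dec/2024:11:22:00
2. Window B: 07/Dec/2024:11:17:00 to 07/Dec/2024:11:37:00
3. Overlap period: 07/Dec/2024:11:17:00 to 07/Dec/2024:11:22:00
4. Count REQUEST events in overlap: 1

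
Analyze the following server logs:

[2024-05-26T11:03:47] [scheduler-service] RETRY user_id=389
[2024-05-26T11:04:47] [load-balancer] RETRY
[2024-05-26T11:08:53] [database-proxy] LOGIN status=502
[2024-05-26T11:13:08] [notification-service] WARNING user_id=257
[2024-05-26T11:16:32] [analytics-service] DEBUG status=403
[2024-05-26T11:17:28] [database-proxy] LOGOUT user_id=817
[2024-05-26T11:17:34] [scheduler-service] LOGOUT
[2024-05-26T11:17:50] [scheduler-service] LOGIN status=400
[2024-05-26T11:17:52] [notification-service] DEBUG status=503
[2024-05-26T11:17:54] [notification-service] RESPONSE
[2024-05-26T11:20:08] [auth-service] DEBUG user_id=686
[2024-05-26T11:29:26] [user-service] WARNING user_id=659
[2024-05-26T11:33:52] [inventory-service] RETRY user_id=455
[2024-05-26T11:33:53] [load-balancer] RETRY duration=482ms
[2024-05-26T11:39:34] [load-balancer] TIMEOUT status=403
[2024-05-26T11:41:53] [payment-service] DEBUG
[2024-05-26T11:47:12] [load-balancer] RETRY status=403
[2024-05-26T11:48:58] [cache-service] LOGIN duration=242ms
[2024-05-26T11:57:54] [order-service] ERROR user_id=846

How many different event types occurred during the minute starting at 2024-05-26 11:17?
4

To count unique event types:

1. Filter events in the minute starting at 2024-05-26 11:17
2. Extract event types from matching entries
3. Count unique types: 4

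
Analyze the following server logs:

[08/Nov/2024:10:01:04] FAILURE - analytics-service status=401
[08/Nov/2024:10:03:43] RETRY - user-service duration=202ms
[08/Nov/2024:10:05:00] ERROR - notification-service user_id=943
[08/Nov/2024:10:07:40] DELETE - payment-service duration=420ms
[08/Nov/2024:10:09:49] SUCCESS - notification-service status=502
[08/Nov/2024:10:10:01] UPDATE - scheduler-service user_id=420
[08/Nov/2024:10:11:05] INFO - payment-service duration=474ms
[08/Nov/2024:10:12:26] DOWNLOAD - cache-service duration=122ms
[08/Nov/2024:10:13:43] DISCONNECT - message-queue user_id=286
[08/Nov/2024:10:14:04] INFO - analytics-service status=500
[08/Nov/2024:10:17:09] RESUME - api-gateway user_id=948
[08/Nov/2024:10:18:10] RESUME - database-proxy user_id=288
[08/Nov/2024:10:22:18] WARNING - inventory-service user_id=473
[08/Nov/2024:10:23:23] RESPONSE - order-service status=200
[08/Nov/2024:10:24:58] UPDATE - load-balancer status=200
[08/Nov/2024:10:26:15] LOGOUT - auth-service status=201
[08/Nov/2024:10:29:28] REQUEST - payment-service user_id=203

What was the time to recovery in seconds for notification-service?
289

To calculate recovery time:

1. Find ERROR event for notification-service: 08/Nov/2024:10:05:00
2. Find next SUCCESS event for notification-service: 08/Nov/2024:10:09:49
3. Recovery time: 08/Nov/2024:10:09:49 - 08/Nov/2024:10:05:00 = 289 seconds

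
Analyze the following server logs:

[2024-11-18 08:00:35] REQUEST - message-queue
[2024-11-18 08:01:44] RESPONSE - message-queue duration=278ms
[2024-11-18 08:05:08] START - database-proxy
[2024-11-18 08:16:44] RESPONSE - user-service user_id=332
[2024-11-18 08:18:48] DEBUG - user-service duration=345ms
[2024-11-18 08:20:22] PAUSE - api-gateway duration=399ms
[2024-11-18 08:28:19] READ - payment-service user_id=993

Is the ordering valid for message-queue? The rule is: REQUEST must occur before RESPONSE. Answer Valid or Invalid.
Valid

To validate ordering:

1. Required order: REQUEST → RESPONSE
2. Rule: REQUEST must occur before RESPONSE
3. Check actual order of events for message-queue
4. Result: Valid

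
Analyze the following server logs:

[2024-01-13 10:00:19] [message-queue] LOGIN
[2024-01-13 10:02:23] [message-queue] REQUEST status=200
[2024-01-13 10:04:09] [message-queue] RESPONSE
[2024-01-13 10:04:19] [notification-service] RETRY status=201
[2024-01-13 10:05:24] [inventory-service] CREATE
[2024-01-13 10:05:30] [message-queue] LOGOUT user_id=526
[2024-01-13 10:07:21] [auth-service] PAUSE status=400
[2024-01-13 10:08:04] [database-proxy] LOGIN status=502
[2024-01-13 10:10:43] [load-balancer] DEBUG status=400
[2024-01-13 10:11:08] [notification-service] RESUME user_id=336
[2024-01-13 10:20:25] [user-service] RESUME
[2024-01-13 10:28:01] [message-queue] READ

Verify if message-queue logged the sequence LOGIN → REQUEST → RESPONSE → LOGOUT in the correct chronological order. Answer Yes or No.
Yes

To verify sequence order:

1. Find all events in sequence LOGIN → REQUEST → RESPONSE → LOGOUT for message-queue
2. Extract their timestamps
3. Check if timestamps are in ascending order
4. Result: Yes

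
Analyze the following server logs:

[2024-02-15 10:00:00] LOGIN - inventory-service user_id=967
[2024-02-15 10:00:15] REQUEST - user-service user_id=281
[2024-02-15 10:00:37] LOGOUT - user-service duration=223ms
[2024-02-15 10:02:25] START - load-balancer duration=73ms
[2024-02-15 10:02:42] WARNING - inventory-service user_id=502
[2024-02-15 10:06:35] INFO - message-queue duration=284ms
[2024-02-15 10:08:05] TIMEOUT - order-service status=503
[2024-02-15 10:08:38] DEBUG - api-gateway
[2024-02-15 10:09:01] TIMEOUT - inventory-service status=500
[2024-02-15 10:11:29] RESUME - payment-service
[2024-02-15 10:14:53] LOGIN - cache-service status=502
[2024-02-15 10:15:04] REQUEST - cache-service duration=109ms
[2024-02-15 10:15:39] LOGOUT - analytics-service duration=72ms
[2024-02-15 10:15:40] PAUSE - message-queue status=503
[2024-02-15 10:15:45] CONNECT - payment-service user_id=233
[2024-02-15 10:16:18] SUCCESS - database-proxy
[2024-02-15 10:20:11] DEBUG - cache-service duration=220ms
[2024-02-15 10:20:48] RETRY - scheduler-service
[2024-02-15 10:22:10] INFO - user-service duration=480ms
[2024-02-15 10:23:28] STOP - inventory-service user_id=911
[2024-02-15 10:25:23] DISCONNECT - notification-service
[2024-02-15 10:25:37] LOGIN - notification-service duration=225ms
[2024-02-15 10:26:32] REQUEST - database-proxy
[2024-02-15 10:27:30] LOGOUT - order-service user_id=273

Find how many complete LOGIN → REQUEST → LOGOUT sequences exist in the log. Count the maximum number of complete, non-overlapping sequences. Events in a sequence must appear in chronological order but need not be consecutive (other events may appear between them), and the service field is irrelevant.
3

To count sequences:

1. Look for pattern: LOGIN → REQUEST → LOGOUT
2. Greedily scan the log in chronological order, matching each sequence element in turn (ignoring service)
3. Each time the full pattern completes, increment the count and restart matching from the next event
4. Complete non-overlapping sequences found: 3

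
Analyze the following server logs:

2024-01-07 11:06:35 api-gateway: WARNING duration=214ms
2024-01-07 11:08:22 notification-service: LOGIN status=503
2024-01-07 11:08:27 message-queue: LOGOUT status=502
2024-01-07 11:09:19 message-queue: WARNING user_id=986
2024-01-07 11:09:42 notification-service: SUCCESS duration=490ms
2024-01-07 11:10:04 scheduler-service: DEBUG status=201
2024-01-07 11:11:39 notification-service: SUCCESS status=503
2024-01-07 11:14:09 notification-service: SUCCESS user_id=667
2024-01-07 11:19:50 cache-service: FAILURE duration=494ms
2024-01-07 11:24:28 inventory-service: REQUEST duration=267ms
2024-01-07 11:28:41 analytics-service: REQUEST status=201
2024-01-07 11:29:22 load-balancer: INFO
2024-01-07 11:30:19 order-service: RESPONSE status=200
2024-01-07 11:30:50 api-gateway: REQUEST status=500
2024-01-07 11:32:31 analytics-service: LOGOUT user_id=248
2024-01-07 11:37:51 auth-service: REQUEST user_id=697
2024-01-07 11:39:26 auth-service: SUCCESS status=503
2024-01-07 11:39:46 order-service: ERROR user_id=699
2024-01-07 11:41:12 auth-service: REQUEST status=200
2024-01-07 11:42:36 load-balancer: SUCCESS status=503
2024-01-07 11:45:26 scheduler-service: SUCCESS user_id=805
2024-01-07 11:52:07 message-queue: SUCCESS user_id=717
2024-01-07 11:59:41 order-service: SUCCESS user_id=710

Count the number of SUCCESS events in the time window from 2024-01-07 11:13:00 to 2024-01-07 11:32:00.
1

To count events in the time window:

1. Window boundaries: 2024-01-07 11:13:00 to 2024-01-07 11:32:00
2. Filter for SUCCESS events within this window
3. Count matching events: 1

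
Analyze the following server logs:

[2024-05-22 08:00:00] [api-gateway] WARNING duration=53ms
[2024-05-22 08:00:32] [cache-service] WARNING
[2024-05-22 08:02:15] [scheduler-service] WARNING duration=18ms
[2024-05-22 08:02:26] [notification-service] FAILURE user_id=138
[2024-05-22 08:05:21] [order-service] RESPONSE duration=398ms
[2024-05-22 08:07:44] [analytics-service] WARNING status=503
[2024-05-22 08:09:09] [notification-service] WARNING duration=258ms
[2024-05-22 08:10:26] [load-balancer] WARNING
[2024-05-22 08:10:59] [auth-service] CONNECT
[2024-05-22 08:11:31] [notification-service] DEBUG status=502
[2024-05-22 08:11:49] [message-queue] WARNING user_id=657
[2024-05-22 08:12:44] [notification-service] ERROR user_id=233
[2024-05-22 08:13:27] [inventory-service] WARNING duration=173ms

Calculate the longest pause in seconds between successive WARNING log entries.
329

To find the longest gap:

1. Extract all WARNING events in chronological order
2. Calculate time differences between consecutive events
3. Find the maximum difference
4. Longest gap: 329 seconds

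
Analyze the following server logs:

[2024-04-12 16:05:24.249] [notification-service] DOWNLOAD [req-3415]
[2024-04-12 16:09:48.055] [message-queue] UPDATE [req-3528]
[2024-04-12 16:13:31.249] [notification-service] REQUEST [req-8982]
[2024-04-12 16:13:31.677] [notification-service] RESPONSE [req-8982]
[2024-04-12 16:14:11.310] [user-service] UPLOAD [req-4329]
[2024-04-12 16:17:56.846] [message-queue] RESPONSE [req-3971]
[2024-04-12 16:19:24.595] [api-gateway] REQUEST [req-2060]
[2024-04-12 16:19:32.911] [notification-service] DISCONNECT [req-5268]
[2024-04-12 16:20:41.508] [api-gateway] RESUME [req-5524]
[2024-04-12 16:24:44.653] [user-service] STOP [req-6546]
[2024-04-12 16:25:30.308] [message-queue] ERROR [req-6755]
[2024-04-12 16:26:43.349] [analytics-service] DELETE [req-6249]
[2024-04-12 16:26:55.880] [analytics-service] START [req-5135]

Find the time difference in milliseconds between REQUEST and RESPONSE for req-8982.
428

To calculate latency:

1. Find REQUEST with id req-8982: 2024-04-12 16:13:31.249
2. Find RESPONSE with id req-8982: 2024-04-12 16:13:31.677
3. Latency: 2024-04-12 16:13:31.677 - 2024-04-12 16:13:31.249 = 428ms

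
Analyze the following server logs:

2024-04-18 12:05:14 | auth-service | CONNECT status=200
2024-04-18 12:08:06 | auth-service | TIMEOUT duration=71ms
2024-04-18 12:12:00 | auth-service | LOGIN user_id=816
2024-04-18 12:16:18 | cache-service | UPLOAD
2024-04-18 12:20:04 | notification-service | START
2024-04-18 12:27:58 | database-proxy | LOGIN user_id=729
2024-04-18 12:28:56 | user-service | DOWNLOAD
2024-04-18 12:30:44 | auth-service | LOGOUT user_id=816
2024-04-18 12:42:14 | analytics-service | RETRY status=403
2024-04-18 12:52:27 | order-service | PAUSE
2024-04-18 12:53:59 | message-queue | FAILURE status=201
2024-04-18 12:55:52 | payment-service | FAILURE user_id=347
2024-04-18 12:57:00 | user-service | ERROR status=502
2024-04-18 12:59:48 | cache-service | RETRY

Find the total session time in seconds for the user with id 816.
1124

To calculate session duration:

1. Find LOGIN event for user_id=816: 2024-04-18 12:12:00
2. Find LOGOUT event for user_id=816: 2024-04-18 12:30:44
3. Session duration: 2024-04-18 12:30:44 - 2024-04-18 12:12:00 = 1124 seconds (18 minutes)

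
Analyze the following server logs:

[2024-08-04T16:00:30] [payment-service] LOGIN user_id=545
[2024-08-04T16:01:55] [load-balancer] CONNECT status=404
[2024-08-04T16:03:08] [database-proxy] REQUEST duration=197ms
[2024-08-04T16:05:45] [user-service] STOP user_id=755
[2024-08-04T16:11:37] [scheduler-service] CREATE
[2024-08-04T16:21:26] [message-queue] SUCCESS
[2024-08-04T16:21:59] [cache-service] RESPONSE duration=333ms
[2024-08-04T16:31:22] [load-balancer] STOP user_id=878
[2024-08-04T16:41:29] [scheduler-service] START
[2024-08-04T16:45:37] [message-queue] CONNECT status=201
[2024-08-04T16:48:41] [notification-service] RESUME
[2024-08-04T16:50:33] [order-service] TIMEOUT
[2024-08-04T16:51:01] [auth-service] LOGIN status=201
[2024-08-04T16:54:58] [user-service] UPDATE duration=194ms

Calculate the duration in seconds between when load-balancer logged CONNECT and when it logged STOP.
1767

To find the time between events:

1. Locate the first CONNECT event for load-balancer: 2024-08-04T16:01:55
2. Locate the first STOP event for load-balancer: 2024-08-04T16:31:22
3. Calculate the difference: 2024-08-04T16:31:22 - 2024-08-04T16:01:55 = 1767 seconds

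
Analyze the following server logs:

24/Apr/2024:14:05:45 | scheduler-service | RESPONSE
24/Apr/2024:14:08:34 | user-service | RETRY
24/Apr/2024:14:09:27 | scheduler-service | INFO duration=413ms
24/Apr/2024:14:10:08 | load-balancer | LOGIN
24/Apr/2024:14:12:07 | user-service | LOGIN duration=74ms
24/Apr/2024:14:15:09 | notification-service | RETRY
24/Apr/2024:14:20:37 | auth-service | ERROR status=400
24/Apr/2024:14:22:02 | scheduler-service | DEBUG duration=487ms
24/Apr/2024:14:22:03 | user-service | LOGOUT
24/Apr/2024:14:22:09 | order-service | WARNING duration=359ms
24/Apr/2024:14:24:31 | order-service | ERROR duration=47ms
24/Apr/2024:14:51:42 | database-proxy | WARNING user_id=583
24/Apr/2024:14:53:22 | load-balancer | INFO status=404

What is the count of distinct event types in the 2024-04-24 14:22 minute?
3

To count unique event types:

1. Filter events in the minute starting at 2024-04-24 14:22
2. Extract event types from matching entries
3. Count unique types: 3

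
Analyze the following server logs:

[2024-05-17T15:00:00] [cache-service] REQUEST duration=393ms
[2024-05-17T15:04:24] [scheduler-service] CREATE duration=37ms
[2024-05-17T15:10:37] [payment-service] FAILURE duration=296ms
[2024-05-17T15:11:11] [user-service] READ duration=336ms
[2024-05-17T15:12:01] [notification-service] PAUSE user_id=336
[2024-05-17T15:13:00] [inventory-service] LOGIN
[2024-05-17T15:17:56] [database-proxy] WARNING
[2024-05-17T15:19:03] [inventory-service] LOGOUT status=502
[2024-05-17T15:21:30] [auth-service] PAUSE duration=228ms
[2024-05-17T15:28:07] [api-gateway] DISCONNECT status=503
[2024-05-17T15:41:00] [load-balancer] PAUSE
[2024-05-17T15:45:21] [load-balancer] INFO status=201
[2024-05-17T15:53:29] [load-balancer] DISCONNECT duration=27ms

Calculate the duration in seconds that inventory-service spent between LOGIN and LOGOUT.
363

To calculate state duration:

1. Find LOGIN event for inventory-service: 2024-05-17T15:13:00
2. Find LOGOUT event for inventory-service: 2024-05-17T15:19:03
3. Calculate duration: 2024-05-17T15:19:03 - 2024-05-17T15:13:00 = 363 seconds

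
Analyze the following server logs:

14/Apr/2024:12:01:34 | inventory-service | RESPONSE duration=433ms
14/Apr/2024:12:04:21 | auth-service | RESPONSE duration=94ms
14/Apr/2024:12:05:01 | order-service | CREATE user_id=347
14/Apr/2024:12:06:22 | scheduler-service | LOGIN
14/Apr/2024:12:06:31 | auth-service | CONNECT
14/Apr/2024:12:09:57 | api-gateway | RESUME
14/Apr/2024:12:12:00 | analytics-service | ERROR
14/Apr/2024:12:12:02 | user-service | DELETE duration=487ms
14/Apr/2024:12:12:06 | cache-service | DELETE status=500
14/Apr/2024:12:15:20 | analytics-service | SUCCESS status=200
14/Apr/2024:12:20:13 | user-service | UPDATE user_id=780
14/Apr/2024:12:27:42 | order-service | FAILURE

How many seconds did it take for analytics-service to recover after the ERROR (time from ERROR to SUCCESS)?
200

To calculate recovery time:

1. Find ERROR event for analytics-service: 14/Apr/2024:12:12:00
2. Find next SUCCESS event for analytics-service: 14/Apr/2024:12:15:20
3. Recovery time: 14/Apr/2024:12:15:20 - 14/Apr/2024:12:12:00 = 200 seconds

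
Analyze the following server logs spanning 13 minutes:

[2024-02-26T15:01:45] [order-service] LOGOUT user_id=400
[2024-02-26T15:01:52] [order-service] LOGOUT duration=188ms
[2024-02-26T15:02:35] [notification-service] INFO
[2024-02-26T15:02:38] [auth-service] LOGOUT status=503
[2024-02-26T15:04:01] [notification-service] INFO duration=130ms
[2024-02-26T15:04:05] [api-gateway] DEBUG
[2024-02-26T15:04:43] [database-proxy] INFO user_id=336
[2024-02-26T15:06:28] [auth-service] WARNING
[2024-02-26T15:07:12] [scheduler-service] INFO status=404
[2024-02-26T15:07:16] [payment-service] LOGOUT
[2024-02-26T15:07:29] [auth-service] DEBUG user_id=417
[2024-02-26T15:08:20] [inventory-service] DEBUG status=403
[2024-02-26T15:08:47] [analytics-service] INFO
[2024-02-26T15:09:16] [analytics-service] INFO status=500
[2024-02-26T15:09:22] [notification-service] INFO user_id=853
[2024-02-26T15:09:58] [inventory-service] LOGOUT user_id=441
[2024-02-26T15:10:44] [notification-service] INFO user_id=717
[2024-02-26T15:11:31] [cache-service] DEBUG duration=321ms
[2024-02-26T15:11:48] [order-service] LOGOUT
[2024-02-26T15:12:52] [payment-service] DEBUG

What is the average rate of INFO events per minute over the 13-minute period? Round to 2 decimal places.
0.62

To calculate the rate:

1. Count total INFO events: 8
2. Total time period: 13 minutes
3. Rate = 8 / 13 = 0.62 events per minute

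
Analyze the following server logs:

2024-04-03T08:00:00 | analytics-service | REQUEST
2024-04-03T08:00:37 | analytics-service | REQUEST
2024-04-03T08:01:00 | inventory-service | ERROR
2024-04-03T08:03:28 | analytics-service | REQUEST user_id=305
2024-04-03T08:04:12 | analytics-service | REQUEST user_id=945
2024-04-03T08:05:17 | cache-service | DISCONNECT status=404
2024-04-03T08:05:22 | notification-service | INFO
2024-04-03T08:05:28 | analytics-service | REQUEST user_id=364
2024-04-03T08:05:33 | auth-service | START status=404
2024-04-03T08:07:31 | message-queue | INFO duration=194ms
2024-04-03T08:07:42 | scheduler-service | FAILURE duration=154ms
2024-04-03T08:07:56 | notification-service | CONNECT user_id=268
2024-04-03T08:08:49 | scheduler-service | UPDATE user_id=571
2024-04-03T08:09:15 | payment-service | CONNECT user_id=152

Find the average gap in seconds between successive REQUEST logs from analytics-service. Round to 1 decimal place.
82.0

To calculate average interval:

1. Find all REQUEST events for analytics-service in order
2. Calculate time gaps between consecutive events
3. Compute mean of gaps: 328 / 4 = 82.0 seconds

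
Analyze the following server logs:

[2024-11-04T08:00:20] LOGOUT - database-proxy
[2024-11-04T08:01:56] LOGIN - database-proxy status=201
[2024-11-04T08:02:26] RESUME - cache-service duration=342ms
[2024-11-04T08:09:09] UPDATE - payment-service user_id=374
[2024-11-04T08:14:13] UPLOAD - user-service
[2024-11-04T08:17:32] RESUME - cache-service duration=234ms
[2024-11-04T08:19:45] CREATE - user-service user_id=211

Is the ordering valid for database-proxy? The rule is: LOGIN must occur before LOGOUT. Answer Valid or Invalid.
Invalid

To validate ordering:

1. Required order: LOGIN → LOGOUT
2. Rule: LOGIN must occur before LOGOUT
3. Check actual order of events for database-proxy
4. Result: Invalid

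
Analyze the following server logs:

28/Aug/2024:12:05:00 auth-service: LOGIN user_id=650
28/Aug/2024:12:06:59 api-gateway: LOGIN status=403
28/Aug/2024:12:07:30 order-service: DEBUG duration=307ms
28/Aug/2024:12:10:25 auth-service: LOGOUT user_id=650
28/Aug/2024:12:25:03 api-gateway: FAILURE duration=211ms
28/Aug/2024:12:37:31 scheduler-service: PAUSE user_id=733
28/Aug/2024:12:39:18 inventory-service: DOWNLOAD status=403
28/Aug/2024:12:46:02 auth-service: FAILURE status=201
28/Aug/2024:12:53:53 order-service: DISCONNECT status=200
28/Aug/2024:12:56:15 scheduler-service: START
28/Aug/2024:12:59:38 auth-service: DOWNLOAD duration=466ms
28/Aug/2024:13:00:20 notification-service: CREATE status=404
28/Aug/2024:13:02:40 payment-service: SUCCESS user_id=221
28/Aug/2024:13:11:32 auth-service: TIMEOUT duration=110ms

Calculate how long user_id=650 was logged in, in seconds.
325

To calculate session duration:

1. Find LOGIN event for user_id=650: 28/Aug/2024:12:05:00
2. Find LOGOUT event for user_id=650: 28/Aug/2024:12:10:25
3. Session duration: 28/Aug/2024:12:10:25 - 28/Aug/2024:12:05:00 = 325 seconds (5 minutes)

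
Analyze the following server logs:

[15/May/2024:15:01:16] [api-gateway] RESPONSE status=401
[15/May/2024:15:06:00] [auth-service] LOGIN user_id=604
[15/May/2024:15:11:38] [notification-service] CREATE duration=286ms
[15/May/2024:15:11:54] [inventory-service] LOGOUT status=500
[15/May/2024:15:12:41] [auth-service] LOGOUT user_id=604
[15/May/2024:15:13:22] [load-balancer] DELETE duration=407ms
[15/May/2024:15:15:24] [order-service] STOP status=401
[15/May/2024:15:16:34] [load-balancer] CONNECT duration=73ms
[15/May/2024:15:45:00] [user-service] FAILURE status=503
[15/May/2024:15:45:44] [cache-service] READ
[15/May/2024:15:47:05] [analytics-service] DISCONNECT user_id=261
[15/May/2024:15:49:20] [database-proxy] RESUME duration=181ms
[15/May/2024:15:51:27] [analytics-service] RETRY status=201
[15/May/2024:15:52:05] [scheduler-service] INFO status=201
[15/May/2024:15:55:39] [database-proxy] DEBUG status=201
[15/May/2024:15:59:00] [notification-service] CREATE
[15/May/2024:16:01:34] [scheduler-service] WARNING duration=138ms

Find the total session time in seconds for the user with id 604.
401

To calculate session duration:

1. Find LOGIN event for user_id=604: 15/May/2024:15:06:00
2. Find LOGOUT event for user_id=604: 15/May/2024:15:12:41
3. Session duration: 15/May/2024:15:12:41 - 15/May/2024:15:06:00 = 401 seconds (6 minutes)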